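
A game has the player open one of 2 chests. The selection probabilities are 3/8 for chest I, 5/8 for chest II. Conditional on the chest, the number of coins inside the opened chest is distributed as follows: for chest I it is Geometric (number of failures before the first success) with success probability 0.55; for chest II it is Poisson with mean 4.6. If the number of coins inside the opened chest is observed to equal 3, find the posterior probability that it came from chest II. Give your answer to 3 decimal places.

Likelihoods P(X=3 | ·): I: 0.0501187; II: 0.163068.
Posterior ∝ prior × likelihood. Numerator for II: 0.625·0.163068 = 0.101917.
Normalizing constant: 0.375·0.0501187 + 0.625·0.163068 = 0.120712.
P(II | observation) = 0.101917 / 0.120712 = 0.844302.

0.844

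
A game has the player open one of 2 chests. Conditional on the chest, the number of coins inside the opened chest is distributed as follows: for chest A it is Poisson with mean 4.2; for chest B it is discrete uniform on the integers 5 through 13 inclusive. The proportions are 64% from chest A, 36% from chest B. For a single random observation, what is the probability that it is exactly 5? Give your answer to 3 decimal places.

Conditional on each chest, P(X = 5): A: 0.163316; B: 0.111111.
By total probability, P(X = 5) = 0.64·0.163316 + 0.36·0.111111 = 0.144522.

0.145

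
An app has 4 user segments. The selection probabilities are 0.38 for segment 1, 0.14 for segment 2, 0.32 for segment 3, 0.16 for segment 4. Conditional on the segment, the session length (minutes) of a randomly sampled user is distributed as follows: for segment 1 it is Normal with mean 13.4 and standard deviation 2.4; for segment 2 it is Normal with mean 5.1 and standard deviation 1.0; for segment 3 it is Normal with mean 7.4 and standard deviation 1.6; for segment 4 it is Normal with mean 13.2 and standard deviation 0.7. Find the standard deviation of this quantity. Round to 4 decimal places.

Per component, 1: μ=13.4, E[X²]=185.32; 2: μ=5.1, E[X²]=27.01; 3: μ=7.4, E[X²]=57.32; 4: μ=13.2, E[X²]=174.73.
E[X] = 0.38·13.4 + 0.14·5.1 + 0.32·7.4 + 0.16·13.2 = 10.286.
E[X²] = 0.38·185.32 + 0.14·27.01 + 0.32·57.32 + 0.16·174.73 = 120.502.
Var(X) = E[X²] − (E[X])² = 120.502 − 105.802 = 14.7004.
SD(X) = √14.7004 = 3.83411.

3.8341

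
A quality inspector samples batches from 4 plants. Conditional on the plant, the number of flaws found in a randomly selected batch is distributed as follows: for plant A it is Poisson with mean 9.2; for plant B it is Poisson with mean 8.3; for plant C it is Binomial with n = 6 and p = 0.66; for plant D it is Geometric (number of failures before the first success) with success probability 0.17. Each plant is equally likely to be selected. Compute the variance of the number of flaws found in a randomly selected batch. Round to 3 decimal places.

Per component, A: μ=9.2, E[X²]=93.84; B: μ=8.3, E[X²]=77.19; C: μ=3.96, E[X²]=17.028; D: μ=4.88235, E[X²]=52.5571.
E[X] = 0.25·9.2 + 0.25·8.3 + 0.25·3.96 + 0.25·4.88235 = 6.58559.
E[X²] = 0.25·93.84 + 0.25·77.19 + 0.25·17.028 + 0.25·52.5571 = 60.1538.
Var(X) = E[X²] − (E[X])² = 60.1538 − 43.37 = 16.7838.

16.784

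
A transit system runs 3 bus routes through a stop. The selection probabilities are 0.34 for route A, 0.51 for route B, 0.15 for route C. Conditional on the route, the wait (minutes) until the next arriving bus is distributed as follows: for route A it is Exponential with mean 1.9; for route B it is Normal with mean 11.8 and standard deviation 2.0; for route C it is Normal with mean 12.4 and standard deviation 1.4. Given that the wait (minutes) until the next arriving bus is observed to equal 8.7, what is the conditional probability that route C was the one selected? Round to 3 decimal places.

Likelihoods f(8.7 | ·): A: 0.005403; B: 0.0600045; C: 0.00867112.
Posterior ∝ prior × likelihood. Numerator for C: 0.15·0.00867112 = 0.00130067.
Normalizing constant: 0.34·0.005403 + 0.51·0.0600045 + 0.15·0.00867112 = 0.03374.
P(C | observation) = 0.00130067 / 0.03374 = 0.0385497.

0.039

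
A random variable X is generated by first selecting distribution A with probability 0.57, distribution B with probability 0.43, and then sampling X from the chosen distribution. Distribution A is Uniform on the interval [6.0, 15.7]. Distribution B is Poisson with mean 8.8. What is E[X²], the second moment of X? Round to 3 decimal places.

108.654

For each component E[X²] = Var + (mean)², giving A: 125.563; B: 86.24.
Overall E[X²] = 0.57·125.563 + 0.43·86.24 = 108.654.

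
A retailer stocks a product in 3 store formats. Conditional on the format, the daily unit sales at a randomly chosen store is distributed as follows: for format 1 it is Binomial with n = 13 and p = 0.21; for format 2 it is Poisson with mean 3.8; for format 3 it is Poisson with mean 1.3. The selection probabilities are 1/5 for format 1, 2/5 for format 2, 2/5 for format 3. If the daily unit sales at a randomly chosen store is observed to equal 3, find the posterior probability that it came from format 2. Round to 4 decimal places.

Likelihoods P(X=3 | ·): 1: 0.250781; 2: 0.204588; 3: 0.0997921.
Posterior ∝ prior × likelihood. Numerator for 2: 0.4·0.204588 = 0.0818353.
Normalizing constant: 0.2·0.250781 + 0.4·0.204588 + 0.4·0.0997921 = 0.171908.
P(2 | observation) = 0.0818353 / 0.171908 = 0.47604.

0.4760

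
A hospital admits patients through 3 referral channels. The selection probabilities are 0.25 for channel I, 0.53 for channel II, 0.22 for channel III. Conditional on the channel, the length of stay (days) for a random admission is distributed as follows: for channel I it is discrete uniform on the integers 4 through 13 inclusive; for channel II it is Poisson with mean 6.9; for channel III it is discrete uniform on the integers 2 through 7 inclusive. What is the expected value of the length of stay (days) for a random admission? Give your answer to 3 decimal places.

Component means — I: 8.5; II: 6.9; III: 4.5.
E[X] = 0.25·8.5 + 0.53·6.9 + 0.22·4.5 = 6.772.

6.772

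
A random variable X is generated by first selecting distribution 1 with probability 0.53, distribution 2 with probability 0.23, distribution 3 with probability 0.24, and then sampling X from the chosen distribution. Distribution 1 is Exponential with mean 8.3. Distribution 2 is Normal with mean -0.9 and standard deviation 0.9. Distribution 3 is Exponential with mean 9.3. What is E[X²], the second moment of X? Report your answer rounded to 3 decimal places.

114.911

For each component E[X²] = Var + (mean)², giving 1: 137.78; 2: 1.62; 3: 172.98.
Overall E[X²] = 0.53·137.78 + 0.23·1.62 + 0.24·172.98 = 114.911.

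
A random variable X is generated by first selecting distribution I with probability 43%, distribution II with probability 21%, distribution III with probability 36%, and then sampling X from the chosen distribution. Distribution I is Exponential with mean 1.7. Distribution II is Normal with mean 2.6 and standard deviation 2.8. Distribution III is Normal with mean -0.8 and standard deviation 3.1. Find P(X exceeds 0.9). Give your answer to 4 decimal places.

Conditional on each component, P(X > 0.9): I: 0.588951; II: 0.728122; III: 0.291713.
By total probability, P(X > 0.9) = 0.43·0.588951 + 0.21·0.728122 + 0.36·0.291713 = 0.511171.

0.5112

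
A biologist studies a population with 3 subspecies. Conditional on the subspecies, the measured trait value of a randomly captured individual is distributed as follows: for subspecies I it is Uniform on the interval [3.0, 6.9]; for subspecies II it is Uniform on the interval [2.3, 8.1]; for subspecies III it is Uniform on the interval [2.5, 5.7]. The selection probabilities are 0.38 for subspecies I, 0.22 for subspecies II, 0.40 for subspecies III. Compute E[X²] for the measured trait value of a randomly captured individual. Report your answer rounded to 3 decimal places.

For each component E[X²] = Var + (mean)², giving I: 25.77; II: 29.8433; III: 17.6633.
Overall E[X²] = 0.38·25.77 + 0.22·29.8433 + 0.4·17.6633 = 23.4235.

23.423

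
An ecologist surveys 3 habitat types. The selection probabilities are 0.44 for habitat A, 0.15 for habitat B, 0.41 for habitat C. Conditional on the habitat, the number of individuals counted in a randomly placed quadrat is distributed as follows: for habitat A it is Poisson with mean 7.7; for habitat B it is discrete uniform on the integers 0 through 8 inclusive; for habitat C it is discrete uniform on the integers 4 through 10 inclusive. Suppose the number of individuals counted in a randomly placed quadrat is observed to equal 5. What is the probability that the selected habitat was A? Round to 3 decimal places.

Likelihoods P(X=5 | ·): A: 0.102142; B: 0.111111; C: 0.142857.
Posterior ∝ prior × likelihood. Numerator for A: 0.44·0.102142 = 0.0449425.
Normalizing constant: 0.44·0.102142 + 0.15·0.111111 + 0.41·0.142857 = 0.120181.
P(A | observation) = 0.0449425 / 0.120181 = 0.373958.

0.374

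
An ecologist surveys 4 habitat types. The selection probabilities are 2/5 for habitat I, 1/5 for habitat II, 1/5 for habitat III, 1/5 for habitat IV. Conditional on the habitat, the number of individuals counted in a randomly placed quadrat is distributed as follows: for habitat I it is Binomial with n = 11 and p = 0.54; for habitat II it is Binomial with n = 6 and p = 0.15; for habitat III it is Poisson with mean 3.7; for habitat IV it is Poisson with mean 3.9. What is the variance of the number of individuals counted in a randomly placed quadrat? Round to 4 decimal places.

Per component, I: μ=5.94, E[X²]=38.016; II: μ=0.9, E[X²]=1.575; III: μ=3.7, E[X²]=17.39; IV: μ=3.9, E[X²]=19.11.
E[X] = 0.4·5.94 + 0.2·0.9 + 0.2·3.7 + 0.2·3.9 = 4.076.
E[X²] = 0.4·38.016 + 0.2·1.575 + 0.2·17.39 + 0.2·19.11 = 22.8214.
Var(X) = E[X²] − (E[X])² = 22.8214 − 16.6138 = 6.20762.

6.2076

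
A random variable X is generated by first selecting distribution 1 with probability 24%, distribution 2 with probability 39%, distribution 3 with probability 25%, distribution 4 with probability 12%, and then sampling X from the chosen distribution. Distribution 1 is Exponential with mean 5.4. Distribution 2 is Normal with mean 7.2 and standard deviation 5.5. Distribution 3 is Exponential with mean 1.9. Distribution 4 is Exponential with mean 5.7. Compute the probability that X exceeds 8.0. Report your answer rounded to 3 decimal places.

0.260

Conditional on each component, P(X > 8.0): 1: 0.227301; 2: 0.442176; 3: 0.0148386; 4: 0.245733.
By total probability, P(X > 8.0) = 0.24·0.227301 + 0.39·0.442176 + 0.25·0.0148386 + 0.12·0.245733 = 0.260198.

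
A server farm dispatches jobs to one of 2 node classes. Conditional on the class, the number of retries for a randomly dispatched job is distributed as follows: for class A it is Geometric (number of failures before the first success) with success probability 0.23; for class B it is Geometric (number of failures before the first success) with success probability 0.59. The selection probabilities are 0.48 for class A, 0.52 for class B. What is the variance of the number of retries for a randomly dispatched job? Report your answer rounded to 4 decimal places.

9.3559

Per component, A: μ=3.34783, E[X²]=25.7637; B: μ=0.694915, E[X²]=1.66073.
E[X] = 0.48·3.34783 + 0.52·0.694915 = 1.96831.
E[X²] = 0.48·25.7637 + 0.52·1.66073 = 13.2302.
Var(X) = E[X²] − (E[X])² = 13.2302 − 3.87425 = 9.3559.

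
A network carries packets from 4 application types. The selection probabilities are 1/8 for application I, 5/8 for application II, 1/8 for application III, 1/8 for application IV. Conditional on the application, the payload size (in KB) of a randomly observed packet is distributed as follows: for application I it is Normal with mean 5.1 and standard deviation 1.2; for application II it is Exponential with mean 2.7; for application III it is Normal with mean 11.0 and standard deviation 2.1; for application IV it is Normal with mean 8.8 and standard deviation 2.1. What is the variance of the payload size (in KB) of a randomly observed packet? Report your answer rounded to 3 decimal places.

Per component, I: μ=5.1, E[X²]=27.45; II: μ=2.7, E[X²]=14.58; III: μ=11, E[X²]=125.41; IV: μ=8.8, E[X²]=81.85.
E[X] = 0.125·5.1 + 0.625·2.7 + 0.125·11 + 0.125·8.8 = 4.8.
E[X²] = 0.125·27.45 + 0.625·14.58 + 0.125·125.41 + 0.125·81.85 = 38.4513.
Var(X) = E[X²] − (E[X])² = 38.4513 − 23.04 = 15.4113.

15.411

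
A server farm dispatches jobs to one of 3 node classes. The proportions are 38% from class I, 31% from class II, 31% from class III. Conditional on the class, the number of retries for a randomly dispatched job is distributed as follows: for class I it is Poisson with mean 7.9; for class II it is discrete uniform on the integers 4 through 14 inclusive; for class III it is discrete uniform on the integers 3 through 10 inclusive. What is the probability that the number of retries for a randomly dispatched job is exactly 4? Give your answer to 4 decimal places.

Conditional on each class, P(X = 4): I: 0.0601687; II: 0.0909091; III: 0.125.
By total probability, P(X = 4) = 0.38·0.0601687 + 0.31·0.0909091 + 0.31·0.125 = 0.0897959.

0.0898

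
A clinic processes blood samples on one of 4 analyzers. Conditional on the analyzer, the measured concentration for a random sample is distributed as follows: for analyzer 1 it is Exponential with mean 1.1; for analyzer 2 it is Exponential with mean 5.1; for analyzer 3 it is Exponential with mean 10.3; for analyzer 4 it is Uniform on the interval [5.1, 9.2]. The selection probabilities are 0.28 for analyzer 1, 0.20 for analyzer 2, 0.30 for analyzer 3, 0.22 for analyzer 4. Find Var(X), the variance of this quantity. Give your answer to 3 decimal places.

Per component, 1: μ=1.1, E[X²]=2.42; 2: μ=5.1, E[X²]=52.02; 3: μ=10.3, E[X²]=212.18; 4: μ=7.15, E[X²]=52.5233.
E[X] = 0.28·1.1 + 0.2·5.1 + 0.3·10.3 + 0.22·7.15 = 5.991.
E[X²] = 0.28·2.42 + 0.2·52.02 + 0.3·212.18 + 0.22·52.5233 = 86.2907.
Var(X) = E[X²] − (E[X])² = 86.2907 − 35.8921 = 50.3987.

50.399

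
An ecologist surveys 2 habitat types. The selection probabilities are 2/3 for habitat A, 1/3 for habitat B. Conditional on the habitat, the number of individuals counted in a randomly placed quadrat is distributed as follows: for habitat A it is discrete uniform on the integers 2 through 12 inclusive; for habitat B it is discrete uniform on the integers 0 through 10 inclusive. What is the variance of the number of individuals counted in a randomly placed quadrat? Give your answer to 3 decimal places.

10.889

Per component, A: μ=7, E[X²]=59; B: μ=5, E[X²]=35.
E[X] = 0.666667·7 + 0.333333·5 = 6.33333.
E[X²] = 0.666667·59 + 0.333333·35 = 51.
Var(X) = E[X²] − (E[X])² = 51 − 40.1111 = 10.8889.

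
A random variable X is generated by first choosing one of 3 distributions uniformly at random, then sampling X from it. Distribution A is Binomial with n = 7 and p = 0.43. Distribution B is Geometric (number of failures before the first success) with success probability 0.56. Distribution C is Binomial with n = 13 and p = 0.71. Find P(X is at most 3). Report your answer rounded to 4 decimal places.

Conditional on each component, P(X ≤ 3): A: 0.650159; B: 0.962519; C: 0.000481987.
By total probability, P(X ≤ 3) = 0.333333·0.650159 + 0.333333·0.962519 + 0.333333·0.000481987 = 0.53772.

0.5377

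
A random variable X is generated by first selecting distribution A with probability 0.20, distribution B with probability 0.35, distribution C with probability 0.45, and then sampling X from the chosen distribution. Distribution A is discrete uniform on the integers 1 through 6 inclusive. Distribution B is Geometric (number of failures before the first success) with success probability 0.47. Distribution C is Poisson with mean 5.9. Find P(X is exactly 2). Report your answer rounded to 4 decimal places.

0.1010

Conditional on each component, P(X = 2): A: 0.166667; B: 0.132023; C: 0.04768.
By total probability, P(X = 2) = 0.2·0.166667 + 0.35·0.132023 + 0.45·0.04768 = 0.100997.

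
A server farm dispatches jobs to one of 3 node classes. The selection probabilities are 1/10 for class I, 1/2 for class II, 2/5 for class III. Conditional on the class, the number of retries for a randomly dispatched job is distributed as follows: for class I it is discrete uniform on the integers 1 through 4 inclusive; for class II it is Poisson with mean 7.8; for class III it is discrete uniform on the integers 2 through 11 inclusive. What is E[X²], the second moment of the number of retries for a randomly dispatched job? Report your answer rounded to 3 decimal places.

For each component E[X²] = Var + (mean)², giving I: 7.5; II: 68.64; III: 50.5.
Overall E[X²] = 0.1·7.5 + 0.5·68.64 + 0.4·50.5 = 55.27.

55.270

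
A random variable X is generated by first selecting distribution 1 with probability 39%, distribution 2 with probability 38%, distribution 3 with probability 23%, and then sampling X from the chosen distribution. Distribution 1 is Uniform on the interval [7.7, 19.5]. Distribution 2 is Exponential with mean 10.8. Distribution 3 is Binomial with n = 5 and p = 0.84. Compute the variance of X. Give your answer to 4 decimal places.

Per component, 1: μ=13.6, E[X²]=196.563; 2: μ=10.8, E[X²]=233.28; 3: μ=4.2, E[X²]=18.312.
E[X] = 0.39·13.6 + 0.38·10.8 + 0.23·4.2 = 10.374.
E[X²] = 0.39·196.563 + 0.38·233.28 + 0.23·18.312 = 169.518.
Var(X) = E[X²] − (E[X])² = 169.518 − 107.62 = 61.898.

61.8980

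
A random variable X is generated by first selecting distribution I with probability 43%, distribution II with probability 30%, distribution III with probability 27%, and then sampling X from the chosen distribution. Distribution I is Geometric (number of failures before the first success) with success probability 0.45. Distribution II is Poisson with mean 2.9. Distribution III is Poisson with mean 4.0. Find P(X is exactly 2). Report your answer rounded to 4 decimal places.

Conditional on each component, P(X = 2): I: 0.136125; II: 0.231373; III: 0.146525.
By total probability, P(X = 2) = 0.43·0.136125 + 0.3·0.231373 + 0.27·0.146525 = 0.167507.

0.1675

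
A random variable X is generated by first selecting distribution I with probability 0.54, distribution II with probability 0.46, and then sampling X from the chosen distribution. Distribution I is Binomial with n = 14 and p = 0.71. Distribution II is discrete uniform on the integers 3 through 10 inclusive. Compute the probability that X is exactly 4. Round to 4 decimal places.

0.0581

Conditional on each component, P(X = 4): I: 0.00107016; II: 0.125.
By total probability, P(X = 4) = 0.54·0.00107016 + 0.46·0.125 = 0.0580779.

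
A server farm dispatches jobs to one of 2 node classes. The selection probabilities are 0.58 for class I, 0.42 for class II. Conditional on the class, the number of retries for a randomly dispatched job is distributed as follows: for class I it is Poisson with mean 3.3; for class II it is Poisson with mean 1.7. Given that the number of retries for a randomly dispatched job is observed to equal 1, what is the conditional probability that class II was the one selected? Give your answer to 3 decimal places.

Likelihoods P(X=1 | ·): I: 0.121714; II: 0.310562.
Posterior ∝ prior × likelihood. Numerator for II: 0.42·0.310562 = 0.130436.
Normalizing constant: 0.58·0.121714 + 0.42·0.310562 = 0.20103.
P(II | observation) = 0.130436 / 0.20103 = 0.648837.

0.649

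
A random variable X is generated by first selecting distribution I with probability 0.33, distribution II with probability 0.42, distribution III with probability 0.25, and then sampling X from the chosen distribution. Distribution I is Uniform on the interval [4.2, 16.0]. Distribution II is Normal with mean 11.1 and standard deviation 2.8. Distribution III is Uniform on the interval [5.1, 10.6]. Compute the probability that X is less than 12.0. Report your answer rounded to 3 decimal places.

0.731

Conditional on each component, P(X < 12.0): I: 0.661017; II: 0.626057; III: 1.
By total probability, P(X < 12.0) = 0.33·0.661017 + 0.42·0.626057 + 0.25·1 = 0.73108.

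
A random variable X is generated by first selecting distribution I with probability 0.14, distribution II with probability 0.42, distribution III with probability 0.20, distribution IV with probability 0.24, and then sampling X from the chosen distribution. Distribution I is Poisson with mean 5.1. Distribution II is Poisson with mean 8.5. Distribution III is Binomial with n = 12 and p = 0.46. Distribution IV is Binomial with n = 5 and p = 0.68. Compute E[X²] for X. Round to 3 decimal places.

47.996

For each component E[X²] = Var + (mean)², giving I: 31.11; II: 80.75; III: 33.4512; IV: 12.648.
Overall E[X²] = 0.14·31.11 + 0.42·80.75 + 0.2·33.4512 + 0.24·12.648 = 47.9962.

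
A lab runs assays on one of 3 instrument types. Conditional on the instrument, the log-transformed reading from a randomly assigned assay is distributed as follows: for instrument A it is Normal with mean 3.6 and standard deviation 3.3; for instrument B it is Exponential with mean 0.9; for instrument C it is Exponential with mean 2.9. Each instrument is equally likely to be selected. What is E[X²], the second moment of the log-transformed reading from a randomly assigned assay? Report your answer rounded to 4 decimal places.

14.0967

For each component E[X²] = Var + (mean)², giving A: 23.85; B: 1.62; C: 16.82.
Overall E[X²] = 0.333333·23.85 + 0.333333·1.62 + 0.333333·16.82 = 14.0967.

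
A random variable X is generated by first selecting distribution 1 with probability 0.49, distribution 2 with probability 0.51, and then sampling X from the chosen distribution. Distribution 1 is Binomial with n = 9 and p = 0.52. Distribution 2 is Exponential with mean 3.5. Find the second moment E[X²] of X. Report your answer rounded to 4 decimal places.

For each component E[X²] = Var + (mean)², giving 1: 24.1488; 2: 24.5.
Overall E[X²] = 0.49·24.1488 + 0.51·24.5 = 24.3279.

24.3279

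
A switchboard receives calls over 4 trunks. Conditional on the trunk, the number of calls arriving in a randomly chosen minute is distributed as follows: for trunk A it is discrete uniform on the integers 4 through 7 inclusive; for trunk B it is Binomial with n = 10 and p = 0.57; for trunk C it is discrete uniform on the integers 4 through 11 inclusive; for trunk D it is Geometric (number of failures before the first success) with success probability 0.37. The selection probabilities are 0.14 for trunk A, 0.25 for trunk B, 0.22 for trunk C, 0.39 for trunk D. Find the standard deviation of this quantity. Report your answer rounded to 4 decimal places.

3.0445

Per component, A: μ=5.5, E[X²]=31.5; B: μ=5.7, E[X²]=34.941; C: μ=7.5, E[X²]=61.5; D: μ=1.7027, E[X²]=7.5011.
E[X] = 0.14·5.5 + 0.25·5.7 + 0.22·7.5 + 0.39·1.7027 = 4.50905.
E[X²] = 0.14·31.5 + 0.25·34.941 + 0.22·61.5 + 0.39·7.5011 = 29.6007.
Var(X) = E[X²] − (E[X])² = 29.6007 − 20.3316 = 9.26911.
SD(X) = √9.26911 = 3.04452.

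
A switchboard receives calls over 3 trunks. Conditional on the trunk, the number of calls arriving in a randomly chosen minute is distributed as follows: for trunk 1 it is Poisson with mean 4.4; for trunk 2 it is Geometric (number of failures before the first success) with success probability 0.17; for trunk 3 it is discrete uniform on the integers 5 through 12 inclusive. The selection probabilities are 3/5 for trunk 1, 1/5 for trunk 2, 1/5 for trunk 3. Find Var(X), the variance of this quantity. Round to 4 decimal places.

Per component, 1: μ=4.4, E[X²]=23.76; 2: μ=4.88235, E[X²]=52.5571; 3: μ=8.5, E[X²]=77.5.
E[X] = 0.6·4.4 + 0.2·4.88235 + 0.2·8.5 = 5.31647.
E[X²] = 0.6·23.76 + 0.2·52.5571 + 0.2·77.5 = 40.2674.
Var(X) = E[X²] − (E[X])² = 40.2674 − 28.2649 = 12.0026.

12.0026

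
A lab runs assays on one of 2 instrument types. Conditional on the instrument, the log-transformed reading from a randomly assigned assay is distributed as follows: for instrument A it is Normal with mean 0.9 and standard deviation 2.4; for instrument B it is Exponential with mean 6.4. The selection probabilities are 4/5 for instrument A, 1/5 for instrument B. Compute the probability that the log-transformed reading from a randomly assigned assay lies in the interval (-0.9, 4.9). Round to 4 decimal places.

Conditional on each instrument, P(-0.9 < X < 4.9): A: 0.725582; B: 0.534957.
By total probability, P(-0.9 < X < 4.9) = 0.8·0.725582 + 0.2·0.534957 = 0.687457.

0.6875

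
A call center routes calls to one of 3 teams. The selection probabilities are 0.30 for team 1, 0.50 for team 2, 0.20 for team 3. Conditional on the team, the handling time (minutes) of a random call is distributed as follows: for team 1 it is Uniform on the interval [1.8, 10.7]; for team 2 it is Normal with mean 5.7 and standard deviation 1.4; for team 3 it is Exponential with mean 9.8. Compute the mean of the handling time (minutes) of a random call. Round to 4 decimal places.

6.6850

Component means — 1: 6.25; 2: 5.7; 3: 9.8.
E[X] = 0.3·6.25 + 0.5·5.7 + 0.2·9.8 = 6.685.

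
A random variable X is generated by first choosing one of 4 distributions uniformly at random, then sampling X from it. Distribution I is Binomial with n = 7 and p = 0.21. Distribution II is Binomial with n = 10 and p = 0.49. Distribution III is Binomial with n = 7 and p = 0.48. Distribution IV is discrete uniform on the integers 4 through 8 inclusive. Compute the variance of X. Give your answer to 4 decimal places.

Per component, I: μ=1.47, E[X²]=3.3222; II: μ=4.9, E[X²]=26.509; III: μ=3.36, E[X²]=13.0368; IV: μ=6, E[X²]=38.
E[X] = 0.25·1.47 + 0.25·4.9 + 0.25·3.36 + 0.25·6 = 3.9325.
E[X²] = 0.25·3.3222 + 0.25·26.509 + 0.25·13.0368 + 0.25·38 = 20.217.
Var(X) = E[X²] − (E[X])² = 20.217 − 15.4646 = 4.75244.

4.7524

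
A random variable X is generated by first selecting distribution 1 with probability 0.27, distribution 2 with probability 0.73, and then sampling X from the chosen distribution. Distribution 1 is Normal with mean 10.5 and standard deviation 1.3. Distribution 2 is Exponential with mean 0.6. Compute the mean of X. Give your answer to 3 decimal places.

3.273

Component means — 1: 10.5; 2: 0.6.
E[X] = 0.27·10.5 + 0.73·0.6 = 3.273.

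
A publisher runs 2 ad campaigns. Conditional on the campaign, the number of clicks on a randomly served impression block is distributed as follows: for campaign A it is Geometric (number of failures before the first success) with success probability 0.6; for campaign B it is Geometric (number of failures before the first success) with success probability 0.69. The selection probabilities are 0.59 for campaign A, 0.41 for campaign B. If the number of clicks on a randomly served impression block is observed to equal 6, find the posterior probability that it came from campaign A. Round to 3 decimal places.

Likelihoods P(X=6 | ·): A: 0.0024576; B: 0.000612378.
Posterior ∝ prior × likelihood. Numerator for A: 0.59·0.0024576 = 0.00144998.
Normalizing constant: 0.59·0.0024576 + 0.41·0.000612378 = 0.00170106.
P(A | observation) = 0.00144998 / 0.00170106 = 0.852401.

0.852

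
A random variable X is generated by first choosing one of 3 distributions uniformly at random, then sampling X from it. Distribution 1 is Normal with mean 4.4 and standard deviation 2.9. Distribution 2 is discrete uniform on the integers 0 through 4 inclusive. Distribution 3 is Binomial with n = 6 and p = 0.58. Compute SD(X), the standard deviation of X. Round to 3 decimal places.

2.221

Per component, 1: μ=4.4, E[X²]=27.77; 2: μ=2, E[X²]=6; 3: μ=3.48, E[X²]=13.572.
E[X] = 0.333333·4.4 + 0.333333·2 + 0.333333·3.48 = 3.29333.
E[X²] = 0.333333·27.77 + 0.333333·6 + 0.333333·13.572 = 15.7807.
Var(X) = E[X²] − (E[X])² = 15.7807 − 10.846 = 4.93462.
SD(X) = √4.93462 = 2.2214.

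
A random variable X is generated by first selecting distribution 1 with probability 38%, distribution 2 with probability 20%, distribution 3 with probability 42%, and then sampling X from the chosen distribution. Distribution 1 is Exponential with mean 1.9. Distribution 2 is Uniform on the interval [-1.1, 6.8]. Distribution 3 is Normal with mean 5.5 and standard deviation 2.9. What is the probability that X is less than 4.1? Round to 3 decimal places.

0.600

Conditional on each component, P(X < 4.1): 1: 0.884432; 2: 0.658228; 3: 0.314634.
By total probability, P(X < 4.1) = 0.38·0.884432 + 0.2·0.658228 + 0.42·0.314634 = 0.599876.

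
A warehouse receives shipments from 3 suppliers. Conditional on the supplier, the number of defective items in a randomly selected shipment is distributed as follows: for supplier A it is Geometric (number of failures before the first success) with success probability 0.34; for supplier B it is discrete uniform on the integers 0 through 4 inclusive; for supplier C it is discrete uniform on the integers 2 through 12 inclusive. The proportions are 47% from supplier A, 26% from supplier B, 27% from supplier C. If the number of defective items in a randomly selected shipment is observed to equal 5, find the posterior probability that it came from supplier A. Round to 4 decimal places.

Likelihoods P(X=5 | ·): A: 0.0425793; B: 0; C: 0.0909091.
Posterior ∝ prior × likelihood. Numerator for A: 0.47·0.0425793 = 0.0200123.
Normalizing constant: 0.47·0.0425793 + 0.26·0 + 0.27·0.0909091 = 0.0445577.
P(A | observation) = 0.0200123 / 0.0445577 = 0.449131.

0.4491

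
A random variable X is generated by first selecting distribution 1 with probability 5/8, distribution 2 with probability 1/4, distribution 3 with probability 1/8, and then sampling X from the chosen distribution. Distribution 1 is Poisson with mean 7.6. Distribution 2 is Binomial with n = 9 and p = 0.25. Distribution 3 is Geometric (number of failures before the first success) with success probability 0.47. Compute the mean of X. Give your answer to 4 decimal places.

5.4535

Component means — 1: 7.6; 2: 2.25; 3: 1.12766.
E[X] = 0.625·7.6 + 0.25·2.25 + 0.125·1.12766 = 5.45346.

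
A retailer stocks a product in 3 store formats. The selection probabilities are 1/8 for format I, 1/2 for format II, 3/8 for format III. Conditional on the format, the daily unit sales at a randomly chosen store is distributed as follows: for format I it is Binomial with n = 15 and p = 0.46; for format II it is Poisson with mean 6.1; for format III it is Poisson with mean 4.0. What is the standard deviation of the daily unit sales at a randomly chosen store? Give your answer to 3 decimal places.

2.505

Per component, I: μ=6.9, E[X²]=51.336; II: μ=6.1, E[X²]=43.31; III: μ=4, E[X²]=20.
E[X] = 0.125·6.9 + 0.5·6.1 + 0.375·4 = 5.4125.
E[X²] = 0.125·51.336 + 0.5·43.31 + 0.375·20 = 35.572.
Var(X) = E[X²] − (E[X])² = 35.572 − 29.2952 = 6.27684.
SD(X) = √6.27684 = 2.50536.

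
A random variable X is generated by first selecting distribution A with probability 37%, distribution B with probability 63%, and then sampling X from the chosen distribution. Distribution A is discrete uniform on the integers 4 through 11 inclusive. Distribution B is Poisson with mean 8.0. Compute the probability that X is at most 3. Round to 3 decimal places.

0.027

Conditional on each component, P(X ≤ 3): A: 0; B: 0.0423801.
By total probability, P(X ≤ 3) = 0.37·0 + 0.63·0.0423801 = 0.0266995.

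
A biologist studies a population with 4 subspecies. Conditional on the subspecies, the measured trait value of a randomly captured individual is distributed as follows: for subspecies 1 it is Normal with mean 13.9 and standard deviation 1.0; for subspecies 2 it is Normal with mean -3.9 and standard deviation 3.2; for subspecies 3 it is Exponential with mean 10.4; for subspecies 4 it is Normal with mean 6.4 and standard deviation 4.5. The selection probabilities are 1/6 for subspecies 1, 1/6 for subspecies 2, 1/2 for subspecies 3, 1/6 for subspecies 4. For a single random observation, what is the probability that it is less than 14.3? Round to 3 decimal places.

Conditional on each subspecies, P(X < 14.3): 1: 0.655422; 2: 1; 3: 0.74716; 4: 0.960418.
By total probability, P(X < 14.3) = 0.166667·0.655422 + 0.166667·1 + 0.5·0.74716 + 0.166667·0.960418 = 0.809553.

0.810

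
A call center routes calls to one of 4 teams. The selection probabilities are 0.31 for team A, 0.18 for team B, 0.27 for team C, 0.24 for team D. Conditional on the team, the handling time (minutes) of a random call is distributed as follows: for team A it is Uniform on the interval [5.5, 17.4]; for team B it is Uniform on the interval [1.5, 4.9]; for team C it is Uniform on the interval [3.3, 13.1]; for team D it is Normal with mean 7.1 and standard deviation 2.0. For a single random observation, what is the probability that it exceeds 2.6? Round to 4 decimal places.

Conditional on each team, P(X > 2.6): A: 1; B: 0.676471; C: 1; D: 0.987776.
By total probability, P(X > 2.6) = 0.31·1 + 0.18·0.676471 + 0.27·1 + 0.24·0.987776 = 0.938831.

0.9388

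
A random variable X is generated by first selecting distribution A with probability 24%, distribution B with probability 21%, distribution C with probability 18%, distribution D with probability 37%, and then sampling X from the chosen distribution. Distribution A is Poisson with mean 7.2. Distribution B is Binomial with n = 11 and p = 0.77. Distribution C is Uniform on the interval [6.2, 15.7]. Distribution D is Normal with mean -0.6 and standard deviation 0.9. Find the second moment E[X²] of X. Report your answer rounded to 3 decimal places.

53.013

For each component E[X²] = Var + (mean)², giving A: 59.04; B: 73.689; C: 127.423; D: 1.17.
Overall E[X²] = 0.24·59.04 + 0.21·73.689 + 0.18·127.423 + 0.37·1.17 = 53.0134.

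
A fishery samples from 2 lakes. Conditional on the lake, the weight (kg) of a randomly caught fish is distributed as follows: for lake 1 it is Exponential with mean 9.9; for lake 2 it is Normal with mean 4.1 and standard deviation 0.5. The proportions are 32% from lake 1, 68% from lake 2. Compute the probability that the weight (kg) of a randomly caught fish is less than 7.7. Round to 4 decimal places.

0.8530

Conditional on each lake, P(X < 7.7): 1: 0.540574; 2: 1.
By total probability, P(X < 7.7) = 0.32·0.540574 + 0.68·1 = 0.852984.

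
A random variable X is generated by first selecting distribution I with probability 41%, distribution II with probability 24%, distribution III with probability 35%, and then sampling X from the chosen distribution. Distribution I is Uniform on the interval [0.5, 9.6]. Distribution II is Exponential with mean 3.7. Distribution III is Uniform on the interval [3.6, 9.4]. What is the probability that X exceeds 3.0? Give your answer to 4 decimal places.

0.7540

Conditional on each component, P(X > 3.0): I: 0.725275; II: 0.444498; III: 1.
By total probability, P(X > 3.0) = 0.41·0.725275 + 0.24·0.444498 + 0.35·1 = 0.754042.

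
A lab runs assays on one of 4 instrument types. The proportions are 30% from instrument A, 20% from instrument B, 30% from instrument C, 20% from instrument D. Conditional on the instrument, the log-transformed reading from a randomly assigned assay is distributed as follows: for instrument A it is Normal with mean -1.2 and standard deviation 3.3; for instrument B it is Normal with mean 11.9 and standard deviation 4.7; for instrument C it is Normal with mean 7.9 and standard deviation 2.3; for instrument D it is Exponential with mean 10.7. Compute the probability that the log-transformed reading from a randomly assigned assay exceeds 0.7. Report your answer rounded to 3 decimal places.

0.770

Conditional on each instrument, P(X > 0.7): A: 0.28239; B: 0.991413; C: 0.999127; D: 0.936673.
By total probability, P(X > 0.7) = 0.3·0.28239 + 0.2·0.991413 + 0.3·0.999127 + 0.2·0.936673 = 0.770072.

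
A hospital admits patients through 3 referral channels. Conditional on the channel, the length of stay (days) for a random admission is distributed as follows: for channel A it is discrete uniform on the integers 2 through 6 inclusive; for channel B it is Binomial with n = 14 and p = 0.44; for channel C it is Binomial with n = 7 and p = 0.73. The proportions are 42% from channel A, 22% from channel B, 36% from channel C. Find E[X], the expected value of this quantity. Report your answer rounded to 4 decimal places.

Component means — A: 4; B: 6.16; C: 5.11.
E[X] = 0.42·4 + 0.22·6.16 + 0.36·5.11 = 4.8748.

4.8748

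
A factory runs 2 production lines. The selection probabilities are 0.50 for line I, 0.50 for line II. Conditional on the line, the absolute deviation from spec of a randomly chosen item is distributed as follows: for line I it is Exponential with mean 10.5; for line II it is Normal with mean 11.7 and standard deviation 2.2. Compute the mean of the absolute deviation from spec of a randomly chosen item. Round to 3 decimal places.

Component means — I: 10.5; II: 11.7.
E[X] = 0.5·10.5 + 0.5·11.7 = 11.1.

11.100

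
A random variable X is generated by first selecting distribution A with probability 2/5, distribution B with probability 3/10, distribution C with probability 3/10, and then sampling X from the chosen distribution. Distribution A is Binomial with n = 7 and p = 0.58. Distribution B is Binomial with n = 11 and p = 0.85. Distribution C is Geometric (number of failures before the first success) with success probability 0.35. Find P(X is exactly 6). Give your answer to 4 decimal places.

0.0567

Conditional on each component, P(X = 6): A: 0.111922; B: 0.0132316; C: 0.0263966.
By total probability, P(X = 6) = 0.4·0.111922 + 0.3·0.0132316 + 0.3·0.0263966 = 0.0566572.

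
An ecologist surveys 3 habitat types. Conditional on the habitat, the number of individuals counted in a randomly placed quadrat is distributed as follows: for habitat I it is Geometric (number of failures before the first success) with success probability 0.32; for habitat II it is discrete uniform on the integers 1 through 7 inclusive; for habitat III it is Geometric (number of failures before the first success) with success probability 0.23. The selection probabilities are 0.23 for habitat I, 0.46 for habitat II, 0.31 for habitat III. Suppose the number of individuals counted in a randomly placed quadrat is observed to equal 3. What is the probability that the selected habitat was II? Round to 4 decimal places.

0.5413

Likelihoods P(X=3 | ·): I: 0.100618; II: 0.142857; III: 0.105003.
Posterior ∝ prior × likelihood. Numerator for II: 0.46·0.142857 = 0.0657143.
Normalizing constant: 0.23·0.100618 + 0.46·0.142857 + 0.31·0.105003 = 0.121407.
P(II | observation) = 0.0657143 / 0.121407 = 0.541271.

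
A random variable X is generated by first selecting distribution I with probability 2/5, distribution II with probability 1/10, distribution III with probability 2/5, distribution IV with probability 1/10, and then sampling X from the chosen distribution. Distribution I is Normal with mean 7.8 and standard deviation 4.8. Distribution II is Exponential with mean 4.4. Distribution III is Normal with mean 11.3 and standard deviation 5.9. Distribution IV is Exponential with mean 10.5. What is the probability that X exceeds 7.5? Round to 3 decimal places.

Conditional on each component, P(X > 7.5): I: 0.524918; II: 0.181855; III: 0.740234; IV: 0.489542.
By total probability, P(X > 7.5) = 0.4·0.524918 + 0.1·0.181855 + 0.4·0.740234 + 0.1·0.489542 = 0.5732.

0.573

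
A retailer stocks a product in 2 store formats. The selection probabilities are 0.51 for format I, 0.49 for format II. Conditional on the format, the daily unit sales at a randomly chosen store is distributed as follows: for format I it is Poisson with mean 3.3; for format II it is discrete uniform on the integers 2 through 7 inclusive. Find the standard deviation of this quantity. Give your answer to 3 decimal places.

1.863

Per component, I: μ=3.3, E[X²]=14.19; II: μ=4.5, E[X²]=23.1667.
E[X] = 0.51·3.3 + 0.49·4.5 = 3.888.
E[X²] = 0.51·14.19 + 0.49·23.1667 = 18.5886.
Var(X) = E[X²] − (E[X])² = 18.5886 − 15.1165 = 3.47202.
SD(X) = √3.47202 = 1.86334.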